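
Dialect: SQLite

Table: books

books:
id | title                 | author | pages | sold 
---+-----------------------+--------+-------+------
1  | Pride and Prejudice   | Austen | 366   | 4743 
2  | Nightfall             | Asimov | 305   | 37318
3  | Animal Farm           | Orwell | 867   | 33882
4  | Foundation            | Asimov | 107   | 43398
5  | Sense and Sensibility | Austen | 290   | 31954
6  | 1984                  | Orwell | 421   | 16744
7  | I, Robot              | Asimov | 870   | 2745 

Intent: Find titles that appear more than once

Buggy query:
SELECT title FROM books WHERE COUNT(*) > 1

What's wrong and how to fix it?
Bug: WHERE can't reference COUNT(*); aggregates are computed after WHERE

Fix: Group first, then use HAVING for the count condition

Corrected query:
SELECT title FROM books GROUP BY title HAVING COUNT(*) > 1

Result:
(no rows)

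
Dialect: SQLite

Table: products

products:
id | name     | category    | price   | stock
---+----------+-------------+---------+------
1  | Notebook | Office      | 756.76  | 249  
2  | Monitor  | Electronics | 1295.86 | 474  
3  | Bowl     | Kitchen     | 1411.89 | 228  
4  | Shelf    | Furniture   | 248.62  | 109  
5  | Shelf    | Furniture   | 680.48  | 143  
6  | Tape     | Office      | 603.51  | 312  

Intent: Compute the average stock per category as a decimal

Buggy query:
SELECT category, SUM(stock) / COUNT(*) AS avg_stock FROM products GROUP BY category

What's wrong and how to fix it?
Bug: Both operands are integers, so '/' performs integer division and truncates

Fix: Cast one side to REAL so the division keeps the fractional part

Corrected query:
SELECT category, SUM(stock) * 1.0 / COUNT(*) AS avg_stock FROM products GROUP BY category

Result:
category    | avg_stock
------------+----------
Electronics | 474      
Furniture   | 126      
Kitchen     | 228      
Office      | 280.5    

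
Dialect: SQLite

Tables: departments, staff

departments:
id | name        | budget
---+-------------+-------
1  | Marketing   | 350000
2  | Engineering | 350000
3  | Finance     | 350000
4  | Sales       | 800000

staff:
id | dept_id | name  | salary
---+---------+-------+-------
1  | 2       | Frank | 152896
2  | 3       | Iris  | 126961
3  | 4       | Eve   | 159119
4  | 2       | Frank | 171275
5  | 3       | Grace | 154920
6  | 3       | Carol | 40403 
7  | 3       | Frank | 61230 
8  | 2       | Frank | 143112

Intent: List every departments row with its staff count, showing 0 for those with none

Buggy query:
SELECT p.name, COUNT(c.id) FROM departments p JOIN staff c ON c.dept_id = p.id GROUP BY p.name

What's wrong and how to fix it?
Bug: INNER JOIN drops departments rows that have no matching staff rows

Fix: Switch to LEFT JOIN to retain unmatched parent rows

Corrected query:
SELECT p.name, COUNT(c.id) FROM departments p LEFT JOIN staff c ON c.dept_id = p.id GROUP BY p.name

Result:
name        | COUNT(c.id)
------------+------------
Engineering | 3          
Finance     | 4          
Marketing   | 0          
Sales       | 1          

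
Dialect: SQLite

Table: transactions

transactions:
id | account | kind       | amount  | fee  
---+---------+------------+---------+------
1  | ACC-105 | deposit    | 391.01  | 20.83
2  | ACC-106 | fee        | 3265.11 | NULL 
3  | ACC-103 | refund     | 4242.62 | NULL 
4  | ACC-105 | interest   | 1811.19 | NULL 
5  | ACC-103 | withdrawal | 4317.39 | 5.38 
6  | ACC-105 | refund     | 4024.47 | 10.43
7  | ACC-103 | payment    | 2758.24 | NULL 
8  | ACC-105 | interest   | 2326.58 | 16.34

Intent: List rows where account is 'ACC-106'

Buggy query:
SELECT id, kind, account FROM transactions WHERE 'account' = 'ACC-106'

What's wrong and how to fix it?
Bug: Single quotes denote string literals in SQL; the column name is being compared as a constant string

Fix: Reference the column as account without single quotes

Corrected query:
SELECT id, kind, account FROM transactions WHERE account = 'ACC-106'

Result:
id | kind | account
---+------+--------
2  | fee  | ACC-106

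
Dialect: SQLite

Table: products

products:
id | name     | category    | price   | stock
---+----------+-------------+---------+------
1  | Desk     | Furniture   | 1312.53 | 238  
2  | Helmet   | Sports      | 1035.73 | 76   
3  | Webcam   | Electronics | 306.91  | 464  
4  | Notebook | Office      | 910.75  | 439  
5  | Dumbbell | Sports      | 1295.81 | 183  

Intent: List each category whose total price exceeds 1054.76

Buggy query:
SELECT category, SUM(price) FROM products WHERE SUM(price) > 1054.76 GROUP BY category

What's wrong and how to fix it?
Bug: SUM(price) is an aggregate, but WHERE filters rows before aggregation

Fix: Move the aggregate condition to a HAVING clause

Corrected query:
SELECT category, SUM(price) FROM products GROUP BY category HAVING SUM(price) > 1054.76

Result:
category  | SUM(price)
----------+-----------
Furniture | 1312.53   
Sports    | 2331.54   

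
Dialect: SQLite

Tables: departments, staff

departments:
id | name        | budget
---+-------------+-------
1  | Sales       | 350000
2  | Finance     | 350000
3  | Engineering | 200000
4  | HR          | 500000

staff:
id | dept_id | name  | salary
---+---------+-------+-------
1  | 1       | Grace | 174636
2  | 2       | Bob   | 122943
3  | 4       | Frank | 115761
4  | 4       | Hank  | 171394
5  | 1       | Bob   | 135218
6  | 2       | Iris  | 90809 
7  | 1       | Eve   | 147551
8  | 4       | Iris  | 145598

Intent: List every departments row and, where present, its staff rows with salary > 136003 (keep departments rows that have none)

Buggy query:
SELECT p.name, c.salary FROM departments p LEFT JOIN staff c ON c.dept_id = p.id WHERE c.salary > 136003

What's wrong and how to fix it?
Bug: A WHERE condition on the right-hand table after LEFT JOIN drops unmatched parents

Fix: Put 'c.salary > 136003' in the JOIN's ON clause instead of WHERE

Corrected query:
SELECT p.name, c.salary FROM departments p LEFT JOIN staff c ON c.dept_id = p.id AND c.salary > 136003

Result:
name        | salary
------------+-------
Sales       | 147551
Sales       | 174636
Finance     | NULL  
Engineering | NULL  
HR          | 145598
HR          | 171394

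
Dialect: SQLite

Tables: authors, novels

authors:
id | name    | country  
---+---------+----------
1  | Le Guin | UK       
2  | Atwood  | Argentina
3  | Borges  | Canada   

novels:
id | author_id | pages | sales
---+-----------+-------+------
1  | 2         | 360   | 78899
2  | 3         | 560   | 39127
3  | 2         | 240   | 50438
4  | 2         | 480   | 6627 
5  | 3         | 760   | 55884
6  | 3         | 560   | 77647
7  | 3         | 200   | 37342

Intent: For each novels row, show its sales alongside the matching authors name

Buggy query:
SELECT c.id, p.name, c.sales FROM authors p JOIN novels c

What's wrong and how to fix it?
Bug: JOIN with no ON clause produces a cartesian product; every novels row pairs with every authors row

Fix: Specify the join condition linking the foreign key to the parent id

Corrected query:
SELECT c.id, p.name, c.sales FROM authors p JOIN novels c ON c.author_id = p.id

Result:
id | name   | sales
---+--------+------
1  | Atwood | 78899
2  | Borges | 39127
3  | Atwood | 50438
4  | Atwood | 6627 
5  | Borges | 55884
6  | Borges | 77647
7  | Borges | 37342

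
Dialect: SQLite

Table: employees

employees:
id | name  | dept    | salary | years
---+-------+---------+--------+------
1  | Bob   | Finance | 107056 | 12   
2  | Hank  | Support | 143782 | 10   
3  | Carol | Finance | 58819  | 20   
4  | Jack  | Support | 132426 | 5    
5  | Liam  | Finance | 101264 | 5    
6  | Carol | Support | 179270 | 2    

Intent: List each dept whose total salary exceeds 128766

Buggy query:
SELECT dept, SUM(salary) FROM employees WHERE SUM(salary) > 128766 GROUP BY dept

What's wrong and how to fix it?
Bug: SUM(salary) is an aggregate, but WHERE filters rows before aggregation

Fix: Use HAVING (which filters groups after aggregation) instead of WHERE

Corrected query:
SELECT dept, SUM(salary) FROM employees GROUP BY dept HAVING SUM(salary) > 128766

Result:
dept    | SUM(salary)
--------+------------
Finance | 267139     
Support | 455478     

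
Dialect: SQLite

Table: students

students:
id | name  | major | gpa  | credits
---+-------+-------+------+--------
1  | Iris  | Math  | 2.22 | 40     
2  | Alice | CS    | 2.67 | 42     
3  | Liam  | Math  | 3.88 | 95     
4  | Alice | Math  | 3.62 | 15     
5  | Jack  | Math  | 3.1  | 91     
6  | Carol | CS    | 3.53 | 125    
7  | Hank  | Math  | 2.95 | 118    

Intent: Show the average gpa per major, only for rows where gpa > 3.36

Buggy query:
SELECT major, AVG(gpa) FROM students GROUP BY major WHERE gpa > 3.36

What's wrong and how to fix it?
Bug: WHERE cannot follow GROUP BY

Fix: Move the WHERE clause before GROUP BY

Corrected query:
SELECT major, AVG(gpa) FROM students WHERE gpa > 3.36 GROUP BY major

Result:
major | AVG(gpa)
------+---------
CS    | 3.53    
Math  | 3.75    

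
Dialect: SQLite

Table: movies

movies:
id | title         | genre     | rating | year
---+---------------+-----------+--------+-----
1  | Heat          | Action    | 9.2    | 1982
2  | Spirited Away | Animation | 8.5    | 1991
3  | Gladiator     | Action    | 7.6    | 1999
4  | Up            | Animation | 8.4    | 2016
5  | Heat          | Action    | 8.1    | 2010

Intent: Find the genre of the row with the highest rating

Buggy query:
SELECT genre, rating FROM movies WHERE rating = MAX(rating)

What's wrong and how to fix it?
Bug: MAX(rating) is an aggregate and cannot be used directly in WHERE

Fix: Wrap MAX in a scalar subquery so WHERE compares against a single value

Corrected query:
SELECT genre, rating FROM movies WHERE rating = (SELECT MAX(rating) FROM movies)

Result:
genre  | rating
-------+-------
Action | 9.2   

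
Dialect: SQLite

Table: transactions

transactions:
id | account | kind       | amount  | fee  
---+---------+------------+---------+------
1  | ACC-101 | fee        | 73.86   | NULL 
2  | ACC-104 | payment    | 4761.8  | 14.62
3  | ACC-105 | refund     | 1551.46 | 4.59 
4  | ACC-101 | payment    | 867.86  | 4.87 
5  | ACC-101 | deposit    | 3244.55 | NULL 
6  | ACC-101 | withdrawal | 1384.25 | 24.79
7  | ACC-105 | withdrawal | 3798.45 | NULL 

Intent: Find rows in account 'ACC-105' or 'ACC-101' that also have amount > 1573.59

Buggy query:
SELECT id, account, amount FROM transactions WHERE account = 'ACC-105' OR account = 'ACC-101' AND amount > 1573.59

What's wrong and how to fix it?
Bug: Without parentheses, AND is evaluated before OR, so the amount filter only applies to the 'ACC-101' branch

Fix: Add parentheses around the OR so the AND applies to both alternatives

Corrected query:
SELECT id, account, amount FROM transactions WHERE (account = 'ACC-105' OR account = 'ACC-101') AND amount > 1573.59

Result:
id | account | amount 
---+---------+--------
5  | ACC-101 | 3244.55
7  | ACC-105 | 3798.45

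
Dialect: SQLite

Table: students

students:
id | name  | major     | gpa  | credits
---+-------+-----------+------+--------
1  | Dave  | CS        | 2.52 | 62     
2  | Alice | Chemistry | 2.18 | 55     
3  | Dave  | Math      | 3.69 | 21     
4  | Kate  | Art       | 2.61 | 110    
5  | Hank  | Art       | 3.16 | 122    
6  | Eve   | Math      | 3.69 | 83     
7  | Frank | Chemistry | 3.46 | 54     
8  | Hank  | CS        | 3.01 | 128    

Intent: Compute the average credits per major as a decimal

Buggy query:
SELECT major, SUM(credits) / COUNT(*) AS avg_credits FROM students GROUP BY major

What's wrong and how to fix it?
Bug: Both operands are integers, so '/' performs integer division and truncates

Fix: Multiply by 1.0 (or CAST to REAL) to force floating-point division

Corrected query:
SELECT major, SUM(credits) * 1.0 / COUNT(*) AS avg_credits FROM students GROUP BY major

Result:
major     | avg_credits
----------+------------
Art       | 116        
CS        | 95         
Chemistry | 54.5       
Math      | 52         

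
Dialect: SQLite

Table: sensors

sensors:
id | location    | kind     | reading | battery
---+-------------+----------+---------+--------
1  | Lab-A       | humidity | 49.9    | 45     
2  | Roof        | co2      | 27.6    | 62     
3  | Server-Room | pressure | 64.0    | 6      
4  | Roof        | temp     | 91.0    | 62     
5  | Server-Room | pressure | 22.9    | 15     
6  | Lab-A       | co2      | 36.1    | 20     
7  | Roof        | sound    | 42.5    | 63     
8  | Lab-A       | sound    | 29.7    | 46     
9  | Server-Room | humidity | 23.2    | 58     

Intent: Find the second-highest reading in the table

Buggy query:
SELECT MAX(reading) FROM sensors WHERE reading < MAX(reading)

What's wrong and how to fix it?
Bug: The inner MAX is an aggregate inside WHERE, which is not allowed

Fix: Put the inner MAX in a scalar subquery

Corrected query:
SELECT MAX(reading) FROM sensors WHERE reading < (SELECT MAX(reading) FROM sensors)

Result:
MAX(reading)
------------
64          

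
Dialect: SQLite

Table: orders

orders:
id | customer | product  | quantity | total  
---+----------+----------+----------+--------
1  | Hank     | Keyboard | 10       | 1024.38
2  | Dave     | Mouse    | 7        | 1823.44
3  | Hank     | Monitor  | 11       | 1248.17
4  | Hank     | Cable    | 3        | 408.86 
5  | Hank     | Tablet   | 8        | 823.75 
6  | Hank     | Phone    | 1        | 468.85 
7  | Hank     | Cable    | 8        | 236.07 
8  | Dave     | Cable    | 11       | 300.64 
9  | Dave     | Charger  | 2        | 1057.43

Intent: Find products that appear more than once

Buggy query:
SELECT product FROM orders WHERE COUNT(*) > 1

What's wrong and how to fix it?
Bug: COUNT(*) is an aggregate and cannot be used in WHERE

Fix: Group first, then use HAVING for the count condition

Corrected query:
SELECT product FROM orders GROUP BY product HAVING COUNT(*) > 1

Result:
product
-------
Cable  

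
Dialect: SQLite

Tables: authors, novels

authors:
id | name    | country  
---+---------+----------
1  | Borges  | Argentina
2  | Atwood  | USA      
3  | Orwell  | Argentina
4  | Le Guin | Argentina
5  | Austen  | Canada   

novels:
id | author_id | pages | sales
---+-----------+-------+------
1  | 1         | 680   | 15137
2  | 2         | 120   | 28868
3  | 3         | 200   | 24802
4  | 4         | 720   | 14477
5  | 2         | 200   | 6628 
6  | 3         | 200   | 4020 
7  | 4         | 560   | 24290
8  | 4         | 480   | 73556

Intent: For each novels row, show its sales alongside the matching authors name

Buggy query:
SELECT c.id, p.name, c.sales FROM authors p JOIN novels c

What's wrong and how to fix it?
Bug: Missing join condition: each novels row is matched to all authors rows instead of just its own

Fix: Add ON c.author_id = p.id to the JOIN

Corrected query:
SELECT c.id, p.name, c.sales FROM authors p JOIN novels c ON c.author_id = p.id

Result:
id | name    | sales
---+---------+------
1  | Borges  | 15137
2  | Atwood  | 28868
3  | Orwell  | 24802
4  | Le Guin | 14477
5  | Atwood  | 6628 
6  | Orwell  | 4020 
7  | Le Guin | 24290
8  | Le Guin | 73556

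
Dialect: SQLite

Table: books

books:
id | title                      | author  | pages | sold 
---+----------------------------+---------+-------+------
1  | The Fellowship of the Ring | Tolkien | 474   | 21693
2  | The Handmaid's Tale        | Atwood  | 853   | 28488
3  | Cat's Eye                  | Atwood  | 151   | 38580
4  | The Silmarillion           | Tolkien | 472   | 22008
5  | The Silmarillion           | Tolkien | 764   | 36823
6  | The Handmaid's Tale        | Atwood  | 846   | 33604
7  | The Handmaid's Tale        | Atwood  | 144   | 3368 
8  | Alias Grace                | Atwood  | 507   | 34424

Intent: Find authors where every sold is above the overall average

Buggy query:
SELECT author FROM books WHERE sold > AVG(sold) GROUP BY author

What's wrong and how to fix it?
Bug: WHERE evaluates per row before aggregation, so AVG() is unavailable

Fix: Use a subquery for AVG and a HAVING MIN(...) filter so the condition holds for every row in the group

Corrected query:
SELECT author FROM books GROUP BY author HAVING MIN(sold) > (SELECT AVG(sold) FROM books)

Result:
(no rows)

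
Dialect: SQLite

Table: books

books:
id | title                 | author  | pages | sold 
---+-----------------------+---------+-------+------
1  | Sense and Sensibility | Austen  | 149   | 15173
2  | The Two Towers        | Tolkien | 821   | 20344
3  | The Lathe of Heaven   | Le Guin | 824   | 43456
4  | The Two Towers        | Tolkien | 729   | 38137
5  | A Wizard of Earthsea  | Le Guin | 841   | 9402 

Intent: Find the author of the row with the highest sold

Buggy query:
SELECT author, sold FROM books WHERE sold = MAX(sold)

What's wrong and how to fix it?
Bug: WHERE is evaluated per row; an aggregate over the whole table isn't defined there

Fix: Wrap MAX in a scalar subquery so WHERE compares against a single value

Corrected query:
SELECT author, sold FROM books WHERE sold = (SELECT MAX(sold) FROM books)

Result:
author  | sold 
--------+------
Le Guin | 43456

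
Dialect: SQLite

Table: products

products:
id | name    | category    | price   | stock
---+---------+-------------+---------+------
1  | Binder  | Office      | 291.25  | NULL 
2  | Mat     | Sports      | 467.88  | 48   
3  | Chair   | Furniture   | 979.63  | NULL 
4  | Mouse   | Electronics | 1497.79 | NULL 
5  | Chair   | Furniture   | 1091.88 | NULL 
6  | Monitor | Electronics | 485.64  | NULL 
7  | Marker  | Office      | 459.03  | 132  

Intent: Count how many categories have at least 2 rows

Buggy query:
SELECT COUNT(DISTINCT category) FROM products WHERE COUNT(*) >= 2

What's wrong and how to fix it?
Bug: COUNT(*) cannot appear in WHERE; the per-group count doesn't exist yet

Fix: Group first with HAVING COUNT(*) >= 2, then COUNT the resulting groups

Corrected query:
SELECT COUNT(*) FROM (SELECT category FROM products GROUP BY category HAVING COUNT(*) >= 2)

Result:
COUNT(*)
--------
3       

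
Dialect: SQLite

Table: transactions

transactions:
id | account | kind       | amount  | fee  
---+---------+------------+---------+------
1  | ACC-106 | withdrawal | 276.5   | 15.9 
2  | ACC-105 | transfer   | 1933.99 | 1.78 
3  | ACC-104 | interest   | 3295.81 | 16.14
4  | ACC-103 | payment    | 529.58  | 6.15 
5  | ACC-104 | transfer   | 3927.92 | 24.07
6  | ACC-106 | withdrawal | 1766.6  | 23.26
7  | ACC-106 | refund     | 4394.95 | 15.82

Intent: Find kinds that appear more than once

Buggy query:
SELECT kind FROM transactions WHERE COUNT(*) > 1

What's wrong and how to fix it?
Bug: WHERE can't reference COUNT(*); aggregates are computed after WHERE

Fix: GROUP BY kind, then filter groups with HAVING COUNT(*) > 1

Corrected query:
SELECT kind FROM transactions GROUP BY kind HAVING COUNT(*) > 1

Result:
kind      
----------
transfer  
withdrawal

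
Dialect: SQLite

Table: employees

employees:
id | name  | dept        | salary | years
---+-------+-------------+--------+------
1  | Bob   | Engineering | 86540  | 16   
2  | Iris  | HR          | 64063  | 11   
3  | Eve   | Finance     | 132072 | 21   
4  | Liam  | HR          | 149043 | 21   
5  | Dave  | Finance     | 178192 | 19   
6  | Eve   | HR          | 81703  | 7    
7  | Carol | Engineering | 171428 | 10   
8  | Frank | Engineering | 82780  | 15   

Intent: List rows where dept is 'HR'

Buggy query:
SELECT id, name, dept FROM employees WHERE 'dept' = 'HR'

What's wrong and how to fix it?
Bug: Single quotes denote string literals in SQL; the column name is being compared as a constant string

Fix: Reference the column as dept without single quotes

Corrected query:
SELECT id, name, dept FROM employees WHERE dept = 'HR'

Result:
id | name | dept
---+------+-----
2  | Iris | HR  
4  | Liam | HR  
6  | Eve  | HR  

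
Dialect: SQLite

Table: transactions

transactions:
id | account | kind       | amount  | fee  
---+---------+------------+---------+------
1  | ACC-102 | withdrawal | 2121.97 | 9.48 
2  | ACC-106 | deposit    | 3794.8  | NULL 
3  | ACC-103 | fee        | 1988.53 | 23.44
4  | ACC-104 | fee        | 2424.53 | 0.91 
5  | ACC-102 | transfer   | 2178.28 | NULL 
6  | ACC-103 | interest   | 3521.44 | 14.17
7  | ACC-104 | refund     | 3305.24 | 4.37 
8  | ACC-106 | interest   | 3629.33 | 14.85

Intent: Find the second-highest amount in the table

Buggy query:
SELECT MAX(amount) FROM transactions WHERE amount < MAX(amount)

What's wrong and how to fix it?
Bug: The inner MAX is an aggregate inside WHERE, which is not allowed

Fix: Compute the overall MAX in a subquery, then take MAX of rows below it

Corrected query:
SELECT MAX(amount) FROM transactions WHERE amount < (SELECT MAX(amount) FROM transactions)

Result:
MAX(amount)
-----------
3629.33    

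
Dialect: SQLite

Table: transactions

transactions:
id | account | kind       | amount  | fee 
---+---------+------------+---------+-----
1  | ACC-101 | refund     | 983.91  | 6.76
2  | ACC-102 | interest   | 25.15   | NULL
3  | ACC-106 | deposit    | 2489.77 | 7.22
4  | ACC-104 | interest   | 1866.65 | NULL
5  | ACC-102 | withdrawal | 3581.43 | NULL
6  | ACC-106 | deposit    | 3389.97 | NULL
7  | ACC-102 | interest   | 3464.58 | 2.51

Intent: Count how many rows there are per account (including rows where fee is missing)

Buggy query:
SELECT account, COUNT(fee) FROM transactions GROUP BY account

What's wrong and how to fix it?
Bug: COUNT(column) counts non-NULL values only; rows with NULL fee aren't counted

Fix: Use COUNT(*) to count all rows regardless of NULL

Corrected query:
SELECT account, COUNT(*) FROM transactions GROUP BY account

Result:
account | COUNT(*)
--------+---------
ACC-101 | 1       
ACC-102 | 3       
ACC-104 | 1       
ACC-106 | 2       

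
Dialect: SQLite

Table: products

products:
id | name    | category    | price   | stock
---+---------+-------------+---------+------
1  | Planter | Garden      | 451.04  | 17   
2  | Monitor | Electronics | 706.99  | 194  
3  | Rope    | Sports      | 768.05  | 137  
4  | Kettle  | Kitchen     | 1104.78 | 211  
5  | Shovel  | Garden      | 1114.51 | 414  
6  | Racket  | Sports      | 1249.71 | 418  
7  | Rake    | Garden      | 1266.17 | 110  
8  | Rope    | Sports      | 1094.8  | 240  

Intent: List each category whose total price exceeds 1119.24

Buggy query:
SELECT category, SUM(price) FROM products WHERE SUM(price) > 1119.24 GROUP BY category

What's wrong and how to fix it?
Bug: SUM(price) is an aggregate, but WHERE filters rows before aggregation

Fix: Use HAVING (which filters groups after aggregation) instead of WHERE

Corrected query:
SELECT category, SUM(price) FROM products GROUP BY category HAVING SUM(price) > 1119.24

Result:
category | SUM(price)
---------+-----------
Garden   | 2831.72   
Sports   | 3112.56   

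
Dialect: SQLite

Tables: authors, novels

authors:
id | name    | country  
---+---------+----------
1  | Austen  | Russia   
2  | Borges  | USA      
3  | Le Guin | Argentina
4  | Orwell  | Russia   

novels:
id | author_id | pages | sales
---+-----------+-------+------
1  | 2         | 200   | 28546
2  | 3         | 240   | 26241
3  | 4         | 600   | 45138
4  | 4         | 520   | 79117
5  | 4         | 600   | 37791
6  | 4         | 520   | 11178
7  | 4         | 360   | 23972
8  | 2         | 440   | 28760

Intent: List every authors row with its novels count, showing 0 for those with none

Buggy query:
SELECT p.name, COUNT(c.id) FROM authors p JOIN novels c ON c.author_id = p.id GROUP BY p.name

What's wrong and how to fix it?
Bug: An inner join excludes parents with zero children

Fix: Use LEFT JOIN so parents without children still appear (COUNT(c.id) gives 0)

Corrected query:
SELECT p.name, COUNT(c.id) FROM authors p LEFT JOIN novels c ON c.author_id = p.id GROUP BY p.name

Result:
name    | COUNT(c.id)
--------+------------
Austen  | 0          
Borges  | 2          
Le Guin | 1          
Orwell  | 5          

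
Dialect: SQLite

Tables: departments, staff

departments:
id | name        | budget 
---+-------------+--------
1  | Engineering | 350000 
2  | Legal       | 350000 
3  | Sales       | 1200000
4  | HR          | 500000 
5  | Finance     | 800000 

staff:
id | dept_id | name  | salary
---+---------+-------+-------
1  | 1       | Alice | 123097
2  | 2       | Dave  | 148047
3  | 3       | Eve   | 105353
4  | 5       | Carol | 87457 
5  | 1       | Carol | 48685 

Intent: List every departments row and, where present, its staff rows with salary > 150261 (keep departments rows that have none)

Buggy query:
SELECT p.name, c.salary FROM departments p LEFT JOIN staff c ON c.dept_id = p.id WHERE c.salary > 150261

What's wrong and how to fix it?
Bug: Filtering c.salary in WHERE discards the NULL rows produced by LEFT JOIN, turning it into an inner join

Fix: Move the right-table condition into the ON clause so unmatched parents are kept

Corrected query:
SELECT p.name, c.salary FROM departments p LEFT JOIN staff c ON c.dept_id = p.id AND c.salary > 150261

Result:
name        | salary
------------+-------
Engineering | NULL  
Legal       | NULL  
Sales       | NULL  
HR          | NULL  
Finance     | NULL  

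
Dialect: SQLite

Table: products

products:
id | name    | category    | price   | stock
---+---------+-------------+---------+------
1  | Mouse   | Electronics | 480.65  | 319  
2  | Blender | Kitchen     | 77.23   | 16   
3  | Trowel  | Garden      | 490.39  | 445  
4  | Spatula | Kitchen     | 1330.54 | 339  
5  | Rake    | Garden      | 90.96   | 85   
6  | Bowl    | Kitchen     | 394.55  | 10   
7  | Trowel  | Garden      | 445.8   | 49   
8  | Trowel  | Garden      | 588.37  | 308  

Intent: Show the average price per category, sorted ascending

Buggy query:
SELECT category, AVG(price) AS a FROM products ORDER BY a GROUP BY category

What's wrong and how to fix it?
Bug: GROUP BY must precede ORDER BY

Fix: Reorder: SELECT … FROM … GROUP BY … ORDER BY …

Corrected query:
SELECT category, AVG(price) AS a FROM products GROUP BY category ORDER BY a

Result:
category    | a         
------------+-----------
Garden      | 403.88    
Electronics | 480.65    
Kitchen     | 600.773333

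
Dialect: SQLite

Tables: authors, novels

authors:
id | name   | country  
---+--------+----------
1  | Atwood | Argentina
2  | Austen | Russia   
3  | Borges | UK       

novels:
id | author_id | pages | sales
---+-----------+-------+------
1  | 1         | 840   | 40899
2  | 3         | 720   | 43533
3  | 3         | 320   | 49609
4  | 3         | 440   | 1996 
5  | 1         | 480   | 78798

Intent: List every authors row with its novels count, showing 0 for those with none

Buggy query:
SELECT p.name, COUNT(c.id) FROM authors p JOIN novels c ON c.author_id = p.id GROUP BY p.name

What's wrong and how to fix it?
Bug: INNER JOIN drops authors rows that have no matching novels rows

Fix: Switch to LEFT JOIN to retain unmatched parent rows

Corrected query:
SELECT p.name, COUNT(c.id) FROM authors p LEFT JOIN novels c ON c.author_id = p.id GROUP BY p.name

Result:
name   | COUNT(c.id)
-------+------------
Atwood | 2          
Austen | 0          
Borges | 3          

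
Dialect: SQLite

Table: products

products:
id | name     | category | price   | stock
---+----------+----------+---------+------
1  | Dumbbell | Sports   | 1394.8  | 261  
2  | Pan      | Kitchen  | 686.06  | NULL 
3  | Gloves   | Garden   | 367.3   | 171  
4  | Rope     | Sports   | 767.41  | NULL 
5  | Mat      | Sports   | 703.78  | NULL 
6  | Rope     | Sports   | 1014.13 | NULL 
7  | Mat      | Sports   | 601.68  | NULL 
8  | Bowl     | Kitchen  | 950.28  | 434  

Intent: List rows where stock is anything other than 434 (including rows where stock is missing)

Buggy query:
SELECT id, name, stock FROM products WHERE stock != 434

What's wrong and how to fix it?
Bug: 'stock != 434' is unknown when stock is NULL, so NULL rows are silently excluded

Fix: Add an explicit OR stock IS NULL to include the missing-value rows

Corrected query:
SELECT id, name, stock FROM products WHERE stock != 434 OR stock IS NULL

Result:
id | name     | stock
---+----------+------
1  | Dumbbell | 261  
2  | Pan      | NULL 
3  | Gloves   | 171  
4  | Rope     | NULL 
5  | Mat      | NULL 
6  | Rope     | NULL 
7  | Mat      | NULL 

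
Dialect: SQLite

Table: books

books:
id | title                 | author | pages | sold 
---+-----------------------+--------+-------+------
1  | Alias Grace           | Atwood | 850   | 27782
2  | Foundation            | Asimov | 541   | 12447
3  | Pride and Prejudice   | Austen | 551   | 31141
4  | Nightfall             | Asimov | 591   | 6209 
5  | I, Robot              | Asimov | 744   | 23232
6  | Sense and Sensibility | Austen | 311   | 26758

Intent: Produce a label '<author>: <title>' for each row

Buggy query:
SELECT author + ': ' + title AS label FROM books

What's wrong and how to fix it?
Bug: SQLite uses || for string concatenation; + coerces text to numbers (yielding 0)

Fix: Replace + with || to concatenate text

Corrected query:
SELECT author || ': ' || title AS label FROM books

Result:
label                        
-----------------------------
Atwood: Alias Grace          
Asimov: Foundation           
Austen: Pride and Prejudice  
Asimov: Nightfall            
Asimov: I, Robot             
Austen: Sense and Sensibility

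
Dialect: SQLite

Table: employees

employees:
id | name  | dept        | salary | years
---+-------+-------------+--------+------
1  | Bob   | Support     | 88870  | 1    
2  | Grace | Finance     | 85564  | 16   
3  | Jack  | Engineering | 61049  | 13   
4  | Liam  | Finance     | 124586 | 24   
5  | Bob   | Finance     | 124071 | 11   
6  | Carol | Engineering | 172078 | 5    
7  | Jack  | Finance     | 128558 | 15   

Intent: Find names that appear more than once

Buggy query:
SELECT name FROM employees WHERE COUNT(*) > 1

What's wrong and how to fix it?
Bug: COUNT(*) is an aggregate and cannot be used in WHERE

Fix: GROUP BY name, then filter groups with HAVING COUNT(*) > 1

Corrected query:
SELECT name FROM employees GROUP BY name HAVING COUNT(*) > 1

Result:
name
----
Bob 
Jack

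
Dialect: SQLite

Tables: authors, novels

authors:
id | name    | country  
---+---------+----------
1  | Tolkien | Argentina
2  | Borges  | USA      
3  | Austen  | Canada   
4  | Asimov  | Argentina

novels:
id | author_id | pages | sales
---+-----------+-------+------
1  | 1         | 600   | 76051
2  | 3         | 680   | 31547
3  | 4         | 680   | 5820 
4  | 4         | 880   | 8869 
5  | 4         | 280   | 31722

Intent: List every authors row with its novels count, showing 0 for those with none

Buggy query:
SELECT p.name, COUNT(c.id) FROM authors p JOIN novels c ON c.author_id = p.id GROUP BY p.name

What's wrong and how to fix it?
Bug: An inner join excludes parents with zero children

Fix: Switch to LEFT JOIN to retain unmatched parent rows

Corrected query:
SELECT p.name, COUNT(c.id) FROM authors p LEFT JOIN novels c ON c.author_id = p.id GROUP BY p.name

Result:
name    | COUNT(c.id)
--------+------------
Asimov  | 3          
Austen  | 1          
Borges  | 0          
Tolkien | 1          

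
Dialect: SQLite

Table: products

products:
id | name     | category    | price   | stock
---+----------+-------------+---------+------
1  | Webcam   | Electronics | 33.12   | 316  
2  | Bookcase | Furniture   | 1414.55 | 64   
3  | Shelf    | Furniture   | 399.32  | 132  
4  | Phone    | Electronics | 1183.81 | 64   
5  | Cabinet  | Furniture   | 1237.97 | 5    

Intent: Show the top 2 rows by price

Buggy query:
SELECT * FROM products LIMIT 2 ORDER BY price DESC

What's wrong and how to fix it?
Bug: ORDER BY cannot follow LIMIT; LIMIT is the final clause

Fix: Sort with ORDER BY, then apply LIMIT

Corrected query:
SELECT * FROM products ORDER BY price DESC LIMIT 2

Result:
id | name     | category  | price   | stock
---+----------+-----------+---------+------
2  | Bookcase | Furniture | 1414.55 | 64   
5  | Cabinet  | Furniture | 1237.97 | 5    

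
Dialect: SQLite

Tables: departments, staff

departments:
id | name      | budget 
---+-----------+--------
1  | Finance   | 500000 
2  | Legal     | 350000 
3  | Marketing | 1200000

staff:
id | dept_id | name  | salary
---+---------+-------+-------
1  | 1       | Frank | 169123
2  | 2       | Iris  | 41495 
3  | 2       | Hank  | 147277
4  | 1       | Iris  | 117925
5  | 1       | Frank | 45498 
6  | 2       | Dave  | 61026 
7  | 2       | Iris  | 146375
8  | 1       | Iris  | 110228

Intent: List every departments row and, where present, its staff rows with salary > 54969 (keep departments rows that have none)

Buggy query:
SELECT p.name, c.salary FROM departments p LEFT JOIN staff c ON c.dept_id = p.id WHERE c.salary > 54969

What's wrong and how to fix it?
Bug: A WHERE condition on the right-hand table after LEFT JOIN drops unmatched parents

Fix: Put 'c.salary > 54969' in the JOIN's ON clause instead of WHERE

Corrected query:
SELECT p.name, c.salary FROM departments p LEFT JOIN staff c ON c.dept_id = p.id AND c.salary > 54969

Result:
name      | salary
----------+-------
Finance   | 110228
Finance   | 117925
Finance   | 169123
Legal     | 61026 
Legal     | 146375
Legal     | 147277
Marketing | NULL  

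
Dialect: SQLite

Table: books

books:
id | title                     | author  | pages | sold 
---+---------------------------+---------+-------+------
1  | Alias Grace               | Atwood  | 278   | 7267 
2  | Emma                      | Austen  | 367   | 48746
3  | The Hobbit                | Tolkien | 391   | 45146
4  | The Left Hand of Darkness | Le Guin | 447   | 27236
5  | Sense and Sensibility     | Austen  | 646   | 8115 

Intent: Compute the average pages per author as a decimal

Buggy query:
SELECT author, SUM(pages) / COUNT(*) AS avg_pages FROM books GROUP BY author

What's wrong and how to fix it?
Bug: Both operands are integers, so '/' performs integer division and truncates

Fix: Multiply by 1.0 (or CAST to REAL) to force floating-point division

Corrected query:
SELECT author, SUM(pages) * 1.0 / COUNT(*) AS avg_pages FROM books GROUP BY author

Result:
author  | avg_pages
--------+----------
Atwood  | 278      
Austen  | 506.5    
Le Guin | 447      
Tolkien | 391      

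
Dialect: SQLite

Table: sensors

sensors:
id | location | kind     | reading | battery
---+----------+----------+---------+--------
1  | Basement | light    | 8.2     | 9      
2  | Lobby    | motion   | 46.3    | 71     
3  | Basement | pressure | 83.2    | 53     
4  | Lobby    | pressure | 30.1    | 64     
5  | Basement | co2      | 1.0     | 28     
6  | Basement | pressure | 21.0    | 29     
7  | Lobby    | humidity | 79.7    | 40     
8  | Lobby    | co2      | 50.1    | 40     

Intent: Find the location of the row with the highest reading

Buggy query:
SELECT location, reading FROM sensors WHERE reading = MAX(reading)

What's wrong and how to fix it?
Bug: WHERE is evaluated per row; an aggregate over the whole table isn't defined there

Fix: Wrap MAX in a scalar subquery so WHERE compares against a single value

Corrected query:
SELECT location, reading FROM sensors WHERE reading = (SELECT MAX(reading) FROM sensors)

Result:
location | reading
---------+--------
Basement | 83.2   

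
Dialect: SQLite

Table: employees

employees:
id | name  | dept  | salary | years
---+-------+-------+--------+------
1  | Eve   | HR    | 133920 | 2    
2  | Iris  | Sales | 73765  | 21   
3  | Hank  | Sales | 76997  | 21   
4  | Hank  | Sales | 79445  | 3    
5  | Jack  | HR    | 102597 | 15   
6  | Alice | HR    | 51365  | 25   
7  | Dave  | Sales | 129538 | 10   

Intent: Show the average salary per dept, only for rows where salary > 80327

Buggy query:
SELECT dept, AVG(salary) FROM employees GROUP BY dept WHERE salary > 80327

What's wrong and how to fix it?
Bug: Row-level WHERE must come before GROUP BY in the clause order

Fix: Place WHERE between FROM and GROUP BY

Corrected query:
SELECT dept, AVG(salary) FROM employees WHERE salary > 80327 GROUP BY dept

Result:
dept  | AVG(salary)
------+------------
HR    | 118258.5   
Sales | 129538     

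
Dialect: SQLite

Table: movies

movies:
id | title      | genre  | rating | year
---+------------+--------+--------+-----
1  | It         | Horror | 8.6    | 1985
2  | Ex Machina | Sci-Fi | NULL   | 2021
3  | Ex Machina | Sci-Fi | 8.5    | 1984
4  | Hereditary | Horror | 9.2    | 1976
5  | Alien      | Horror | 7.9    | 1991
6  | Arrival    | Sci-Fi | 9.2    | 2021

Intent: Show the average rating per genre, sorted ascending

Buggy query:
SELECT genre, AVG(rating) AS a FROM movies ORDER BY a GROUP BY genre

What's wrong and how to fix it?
Bug: ORDER BY appears before GROUP BY; SQL clause order requires GROUP BY first

Fix: Reorder: SELECT … FROM … GROUP BY … ORDER BY …

Corrected query:
SELECT genre, AVG(rating) AS a FROM movies GROUP BY genre ORDER BY a

Result:
genre  | a       
-------+---------
Horror | 8.566667
Sci-Fi | 8.85    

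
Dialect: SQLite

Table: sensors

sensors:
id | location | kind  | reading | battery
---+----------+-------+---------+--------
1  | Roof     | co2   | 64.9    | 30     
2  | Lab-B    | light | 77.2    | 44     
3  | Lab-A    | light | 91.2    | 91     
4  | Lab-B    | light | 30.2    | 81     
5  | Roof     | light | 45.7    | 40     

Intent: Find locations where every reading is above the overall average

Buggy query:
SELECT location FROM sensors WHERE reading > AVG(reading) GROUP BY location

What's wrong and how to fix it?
Bug: WHERE evaluates per row before aggregation, so AVG() is unavailable

Fix: Compute the overall average in a scalar subquery and compare each group's MIN against it in HAVING

Corrected query:
SELECT location FROM sensors GROUP BY location HAVING MIN(reading) > (SELECT AVG(reading) FROM sensors)

Result:
location
--------
Lab-A   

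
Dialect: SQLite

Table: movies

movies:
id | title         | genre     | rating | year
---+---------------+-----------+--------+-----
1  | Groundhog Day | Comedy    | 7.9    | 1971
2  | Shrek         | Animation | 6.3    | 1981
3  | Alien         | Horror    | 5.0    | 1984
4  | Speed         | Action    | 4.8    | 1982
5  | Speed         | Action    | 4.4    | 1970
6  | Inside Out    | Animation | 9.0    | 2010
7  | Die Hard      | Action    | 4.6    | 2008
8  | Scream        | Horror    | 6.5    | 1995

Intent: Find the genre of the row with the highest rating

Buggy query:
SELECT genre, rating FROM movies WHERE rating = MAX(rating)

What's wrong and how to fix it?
Bug: WHERE is evaluated per row; an aggregate over the whole table isn't defined there

Fix: Use a subquery: WHERE rating = (SELECT MAX(rating) FROM movies)

Corrected query:
SELECT genre, rating FROM movies WHERE rating = (SELECT MAX(rating) FROM movies)

Result:
genre     | rating
----------+-------
Animation | 9     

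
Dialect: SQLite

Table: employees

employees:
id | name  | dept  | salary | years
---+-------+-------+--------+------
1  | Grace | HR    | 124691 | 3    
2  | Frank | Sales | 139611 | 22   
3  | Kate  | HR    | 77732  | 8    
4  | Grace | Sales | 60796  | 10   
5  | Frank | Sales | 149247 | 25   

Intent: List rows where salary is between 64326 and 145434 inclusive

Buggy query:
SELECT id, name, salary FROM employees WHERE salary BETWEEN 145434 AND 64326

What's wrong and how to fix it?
Bug: BETWEEN expects the lower bound first; with 145434 AND 64326 the range is empty

Fix: Swap the bounds so the smaller value comes first

Corrected query:
SELECT id, name, salary FROM employees WHERE salary BETWEEN 64326 AND 145434

Result:
id | name  | salary
---+-------+-------
1  | Grace | 124691
2  | Frank | 139611
3  | Kate  | 77732 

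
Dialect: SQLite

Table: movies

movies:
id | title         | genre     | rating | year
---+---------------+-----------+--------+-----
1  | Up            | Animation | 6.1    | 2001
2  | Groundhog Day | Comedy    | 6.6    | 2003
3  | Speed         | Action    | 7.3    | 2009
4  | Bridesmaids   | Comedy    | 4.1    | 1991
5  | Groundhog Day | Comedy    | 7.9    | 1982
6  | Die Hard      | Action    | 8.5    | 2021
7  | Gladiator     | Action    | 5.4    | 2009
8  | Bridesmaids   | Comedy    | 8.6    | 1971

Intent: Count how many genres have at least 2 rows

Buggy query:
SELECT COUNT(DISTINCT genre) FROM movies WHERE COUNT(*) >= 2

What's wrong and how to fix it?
Bug: COUNT(*) cannot appear in WHERE; the per-group count doesn't exist yet

Fix: Group first with HAVING COUNT(*) >= 2, then COUNT the resulting groups

Corrected query:
SELECT COUNT(*) FROM (SELECT genre FROM movies GROUP BY genre HAVING COUNT(*) >= 2)

Result:
COUNT(*)
--------
2       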